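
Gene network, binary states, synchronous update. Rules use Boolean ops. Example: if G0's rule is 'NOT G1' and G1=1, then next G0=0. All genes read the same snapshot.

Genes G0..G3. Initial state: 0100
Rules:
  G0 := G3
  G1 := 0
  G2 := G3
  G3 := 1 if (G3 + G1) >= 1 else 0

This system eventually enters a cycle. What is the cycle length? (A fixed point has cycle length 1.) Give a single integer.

Step 0: 0100
Step 1: G0=G3=0 G1=0(const) G2=G3=0 G3=(0+1>=1)=1 -> 0001
Step 2: G0=G3=1 G1=0(const) G2=G3=1 G3=(1+0>=1)=1 -> 1011
Step 3: G0=G3=1 G1=0(const) G2=G3=1 G3=(1+0>=1)=1 -> 1011
State from step 3 equals state from step 2 -> cycle length 1

Answer: 1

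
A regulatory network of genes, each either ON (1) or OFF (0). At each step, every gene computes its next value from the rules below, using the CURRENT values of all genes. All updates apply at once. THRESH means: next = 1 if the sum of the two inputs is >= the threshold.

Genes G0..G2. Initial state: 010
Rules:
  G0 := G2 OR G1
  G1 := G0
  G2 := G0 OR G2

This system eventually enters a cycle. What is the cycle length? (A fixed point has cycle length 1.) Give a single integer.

Answer: 1

Derivation:
Step 0: 010
Step 1: G0=G2|G1=0|1=1 G1=G0=0 G2=G0|G2=0|0=0 -> 100
Step 2: G0=G2|G1=0|0=0 G1=G0=1 G2=G0|G2=1|0=1 -> 011
Step 3: G0=G2|G1=1|1=1 G1=G0=0 G2=G0|G2=0|1=1 -> 101
Step 4: G0=G2|G1=1|0=1 G1=G0=1 G2=G0|G2=1|1=1 -> 111
Step 5: G0=G2|G1=1|1=1 G1=G0=1 G2=G0|G2=1|1=1 -> 111
State from step 5 equals state from step 4 -> cycle length 1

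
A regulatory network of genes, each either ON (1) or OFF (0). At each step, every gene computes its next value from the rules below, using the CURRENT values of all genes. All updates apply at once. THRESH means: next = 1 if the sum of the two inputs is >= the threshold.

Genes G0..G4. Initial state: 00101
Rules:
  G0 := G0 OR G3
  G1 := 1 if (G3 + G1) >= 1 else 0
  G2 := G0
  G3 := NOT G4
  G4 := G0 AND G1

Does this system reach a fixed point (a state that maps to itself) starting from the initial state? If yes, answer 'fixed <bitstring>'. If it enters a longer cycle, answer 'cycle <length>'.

Step 0: 00101
Step 1: G0=G0|G3=0|0=0 G1=(0+0>=1)=0 G2=G0=0 G3=NOT G4=NOT 1=0 G4=G0&G1=0&0=0 -> 00000
Step 2: G0=G0|G3=0|0=0 G1=(0+0>=1)=0 G2=G0=0 G3=NOT G4=NOT 0=1 G4=G0&G1=0&0=0 -> 00010
Step 3: G0=G0|G3=0|1=1 G1=(1+0>=1)=1 G2=G0=0 G3=NOT G4=NOT 0=1 G4=G0&G1=0&0=0 -> 11010
Step 4: G0=G0|G3=1|1=1 G1=(1+1>=1)=1 G2=G0=1 G3=NOT G4=NOT 0=1 G4=G0&G1=1&1=1 -> 11111
Step 5: G0=G0|G3=1|1=1 G1=(1+1>=1)=1 G2=G0=1 G3=NOT G4=NOT 1=0 G4=G0&G1=1&1=1 -> 11101
Step 6: G0=G0|G3=1|0=1 G1=(0+1>=1)=1 G2=G0=1 G3=NOT G4=NOT 1=0 G4=G0&G1=1&1=1 -> 11101
Fixed point reached at step 5: 11101

Answer: fixed 11101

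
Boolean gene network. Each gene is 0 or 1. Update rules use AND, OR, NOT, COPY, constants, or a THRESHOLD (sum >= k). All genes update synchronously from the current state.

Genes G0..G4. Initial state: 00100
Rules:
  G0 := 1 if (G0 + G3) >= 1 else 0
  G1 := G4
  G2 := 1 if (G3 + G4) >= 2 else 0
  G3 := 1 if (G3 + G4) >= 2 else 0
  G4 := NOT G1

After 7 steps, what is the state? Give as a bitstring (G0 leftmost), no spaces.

Step 1: G0=(0+0>=1)=0 G1=G4=0 G2=(0+0>=2)=0 G3=(0+0>=2)=0 G4=NOT G1=NOT 0=1 -> 00001
Step 2: G0=(0+0>=1)=0 G1=G4=1 G2=(0+1>=2)=0 G3=(0+1>=2)=0 G4=NOT G1=NOT 0=1 -> 01001
Step 3: G0=(0+0>=1)=0 G1=G4=1 G2=(0+1>=2)=0 G3=(0+1>=2)=0 G4=NOT G1=NOT 1=0 -> 01000
Step 4: G0=(0+0>=1)=0 G1=G4=0 G2=(0+0>=2)=0 G3=(0+0>=2)=0 G4=NOT G1=NOT 1=0 -> 00000
Step 5: G0=(0+0>=1)=0 G1=G4=0 G2=(0+0>=2)=0 G3=(0+0>=2)=0 G4=NOT G1=NOT 0=1 -> 00001
Step 6: G0=(0+0>=1)=0 G1=G4=1 G2=(0+1>=2)=0 G3=(0+1>=2)=0 G4=NOT G1=NOT 0=1 -> 01001
Step 7: G0=(0+0>=1)=0 G1=G4=1 G2=(0+1>=2)=0 G3=(0+1>=2)=0 G4=NOT G1=NOT 1=0 -> 01000

01000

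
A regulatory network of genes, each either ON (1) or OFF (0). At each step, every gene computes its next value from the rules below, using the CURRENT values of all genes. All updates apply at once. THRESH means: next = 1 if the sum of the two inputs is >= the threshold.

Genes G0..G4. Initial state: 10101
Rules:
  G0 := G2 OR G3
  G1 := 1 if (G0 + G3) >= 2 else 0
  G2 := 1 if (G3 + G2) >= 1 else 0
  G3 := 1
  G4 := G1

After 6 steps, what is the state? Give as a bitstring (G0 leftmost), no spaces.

Step 1: G0=G2|G3=1|0=1 G1=(1+0>=2)=0 G2=(0+1>=1)=1 G3=1(const) G4=G1=0 -> 10110
Step 2: G0=G2|G3=1|1=1 G1=(1+1>=2)=1 G2=(1+1>=1)=1 G3=1(const) G4=G1=0 -> 11110
Step 3: G0=G2|G3=1|1=1 G1=(1+1>=2)=1 G2=(1+1>=1)=1 G3=1(const) G4=G1=1 -> 11111
Step 4: G0=G2|G3=1|1=1 G1=(1+1>=2)=1 G2=(1+1>=1)=1 G3=1(const) G4=G1=1 -> 11111
Step 5: G0=G2|G3=1|1=1 G1=(1+1>=2)=1 G2=(1+1>=1)=1 G3=1(const) G4=G1=1 -> 11111
Step 6: G0=G2|G3=1|1=1 G1=(1+1>=2)=1 G2=(1+1>=1)=1 G3=1(const) G4=G1=1 -> 11111

11111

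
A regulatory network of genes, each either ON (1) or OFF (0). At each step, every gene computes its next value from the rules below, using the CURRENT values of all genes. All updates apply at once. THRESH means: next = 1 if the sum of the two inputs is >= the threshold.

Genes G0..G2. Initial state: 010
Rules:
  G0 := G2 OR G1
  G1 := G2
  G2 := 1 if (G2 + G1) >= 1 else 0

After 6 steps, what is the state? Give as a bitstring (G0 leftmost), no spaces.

Step 1: G0=G2|G1=0|1=1 G1=G2=0 G2=(0+1>=1)=1 -> 101
Step 2: G0=G2|G1=1|0=1 G1=G2=1 G2=(1+0>=1)=1 -> 111
Step 3: G0=G2|G1=1|1=1 G1=G2=1 G2=(1+1>=1)=1 -> 111
Step 4: G0=G2|G1=1|1=1 G1=G2=1 G2=(1+1>=1)=1 -> 111
Step 5: G0=G2|G1=1|1=1 G1=G2=1 G2=(1+1>=1)=1 -> 111
Step 6: G0=G2|G1=1|1=1 G1=G2=1 G2=(1+1>=1)=1 -> 111

111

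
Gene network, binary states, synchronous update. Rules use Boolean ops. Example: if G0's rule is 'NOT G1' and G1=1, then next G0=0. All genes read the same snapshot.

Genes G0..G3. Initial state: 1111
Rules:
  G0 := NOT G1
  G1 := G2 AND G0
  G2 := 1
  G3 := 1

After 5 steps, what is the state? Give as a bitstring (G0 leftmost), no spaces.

Step 1: G0=NOT G1=NOT 1=0 G1=G2&G0=1&1=1 G2=1(const) G3=1(const) -> 0111
Step 2: G0=NOT G1=NOT 1=0 G1=G2&G0=1&0=0 G2=1(const) G3=1(const) -> 0011
Step 3: G0=NOT G1=NOT 0=1 G1=G2&G0=1&0=0 G2=1(const) G3=1(const) -> 1011
Step 4: G0=NOT G1=NOT 0=1 G1=G2&G0=1&1=1 G2=1(const) G3=1(const) -> 1111
Step 5: G0=NOT G1=NOT 1=0 G1=G2&G0=1&1=1 G2=1(const) G3=1(const) -> 0111

0111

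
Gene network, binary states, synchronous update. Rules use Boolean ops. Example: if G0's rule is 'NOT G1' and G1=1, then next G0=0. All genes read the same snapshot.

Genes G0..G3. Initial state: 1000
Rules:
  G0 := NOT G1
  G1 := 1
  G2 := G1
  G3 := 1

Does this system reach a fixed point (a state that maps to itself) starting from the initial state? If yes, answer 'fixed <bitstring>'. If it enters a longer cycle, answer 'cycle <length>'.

Answer: fixed 0111

Derivation:
Step 0: 1000
Step 1: G0=NOT G1=NOT 0=1 G1=1(const) G2=G1=0 G3=1(const) -> 1101
Step 2: G0=NOT G1=NOT 1=0 G1=1(const) G2=G1=1 G3=1(const) -> 0111
Step 3: G0=NOT G1=NOT 1=0 G1=1(const) G2=G1=1 G3=1(const) -> 0111
Fixed point reached at step 2: 0111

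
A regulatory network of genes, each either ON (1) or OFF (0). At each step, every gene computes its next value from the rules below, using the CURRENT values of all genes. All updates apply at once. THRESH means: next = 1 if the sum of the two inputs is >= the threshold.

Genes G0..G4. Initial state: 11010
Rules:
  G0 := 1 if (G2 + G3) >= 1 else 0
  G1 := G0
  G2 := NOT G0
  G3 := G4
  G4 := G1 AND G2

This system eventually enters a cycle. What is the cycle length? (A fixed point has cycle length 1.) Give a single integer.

Step 0: 11010
Step 1: G0=(0+1>=1)=1 G1=G0=1 G2=NOT G0=NOT 1=0 G3=G4=0 G4=G1&G2=1&0=0 -> 11000
Step 2: G0=(0+0>=1)=0 G1=G0=1 G2=NOT G0=NOT 1=0 G3=G4=0 G4=G1&G2=1&0=0 -> 01000
Step 3: G0=(0+0>=1)=0 G1=G0=0 G2=NOT G0=NOT 0=1 G3=G4=0 G4=G1&G2=1&0=0 -> 00100
Step 4: G0=(1+0>=1)=1 G1=G0=0 G2=NOT G0=NOT 0=1 G3=G4=0 G4=G1&G2=0&1=0 -> 10100
Step 5: G0=(1+0>=1)=1 G1=G0=1 G2=NOT G0=NOT 1=0 G3=G4=0 G4=G1&G2=0&1=0 -> 11000
State from step 5 equals state from step 1 -> cycle length 4

Answer: 4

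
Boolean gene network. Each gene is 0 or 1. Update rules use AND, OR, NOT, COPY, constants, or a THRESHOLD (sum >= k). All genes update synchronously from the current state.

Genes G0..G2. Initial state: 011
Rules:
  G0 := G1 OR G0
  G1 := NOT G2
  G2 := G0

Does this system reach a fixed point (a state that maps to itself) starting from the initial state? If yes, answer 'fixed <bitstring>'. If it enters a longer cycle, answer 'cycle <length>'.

Step 0: 011
Step 1: G0=G1|G0=1|0=1 G1=NOT G2=NOT 1=0 G2=G0=0 -> 100
Step 2: G0=G1|G0=0|1=1 G1=NOT G2=NOT 0=1 G2=G0=1 -> 111
Step 3: G0=G1|G0=1|1=1 G1=NOT G2=NOT 1=0 G2=G0=1 -> 101
Step 4: G0=G1|G0=0|1=1 G1=NOT G2=NOT 1=0 G2=G0=1 -> 101
Fixed point reached at step 3: 101

Answer: fixed 101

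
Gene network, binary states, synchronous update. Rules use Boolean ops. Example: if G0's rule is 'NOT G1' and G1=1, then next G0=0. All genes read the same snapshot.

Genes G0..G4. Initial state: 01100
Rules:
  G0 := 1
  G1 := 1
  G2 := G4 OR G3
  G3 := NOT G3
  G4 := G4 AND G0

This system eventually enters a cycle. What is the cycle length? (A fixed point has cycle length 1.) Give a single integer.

Step 0: 01100
Step 1: G0=1(const) G1=1(const) G2=G4|G3=0|0=0 G3=NOT G3=NOT 0=1 G4=G4&G0=0&0=0 -> 11010
Step 2: G0=1(const) G1=1(const) G2=G4|G3=0|1=1 G3=NOT G3=NOT 1=0 G4=G4&G0=0&1=0 -> 11100
Step 3: G0=1(const) G1=1(const) G2=G4|G3=0|0=0 G3=NOT G3=NOT 0=1 G4=G4&G0=0&1=0 -> 11010
State from step 3 equals state from step 1 -> cycle length 2

Answer: 2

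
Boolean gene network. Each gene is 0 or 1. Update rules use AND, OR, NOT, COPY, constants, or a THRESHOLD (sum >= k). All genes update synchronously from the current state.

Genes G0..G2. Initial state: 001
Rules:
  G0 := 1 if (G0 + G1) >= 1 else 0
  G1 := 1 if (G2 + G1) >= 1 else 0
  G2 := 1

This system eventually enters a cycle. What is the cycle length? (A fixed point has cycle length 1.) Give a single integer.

Answer: 1

Derivation:
Step 0: 001
Step 1: G0=(0+0>=1)=0 G1=(1+0>=1)=1 G2=1(const) -> 011
Step 2: G0=(0+1>=1)=1 G1=(1+1>=1)=1 G2=1(const) -> 111
Step 3: G0=(1+1>=1)=1 G1=(1+1>=1)=1 G2=1(const) -> 111
State from step 3 equals state from step 2 -> cycle length 1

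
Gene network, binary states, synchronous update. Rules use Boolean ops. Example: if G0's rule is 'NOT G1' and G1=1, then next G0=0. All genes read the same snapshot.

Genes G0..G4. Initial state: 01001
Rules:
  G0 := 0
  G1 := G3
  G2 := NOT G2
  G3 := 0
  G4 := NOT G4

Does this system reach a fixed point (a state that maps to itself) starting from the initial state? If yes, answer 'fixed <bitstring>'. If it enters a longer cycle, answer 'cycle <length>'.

Step 0: 01001
Step 1: G0=0(const) G1=G3=0 G2=NOT G2=NOT 0=1 G3=0(const) G4=NOT G4=NOT 1=0 -> 00100
Step 2: G0=0(const) G1=G3=0 G2=NOT G2=NOT 1=0 G3=0(const) G4=NOT G4=NOT 0=1 -> 00001
Step 3: G0=0(const) G1=G3=0 G2=NOT G2=NOT 0=1 G3=0(const) G4=NOT G4=NOT 1=0 -> 00100
Cycle of length 2 starting at step 1 -> no fixed point

Answer: cycle 2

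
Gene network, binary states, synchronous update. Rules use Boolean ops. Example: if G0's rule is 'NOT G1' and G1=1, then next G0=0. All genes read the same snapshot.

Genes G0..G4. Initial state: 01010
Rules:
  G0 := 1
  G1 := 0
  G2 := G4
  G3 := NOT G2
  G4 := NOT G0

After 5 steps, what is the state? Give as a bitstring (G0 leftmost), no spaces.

Step 1: G0=1(const) G1=0(const) G2=G4=0 G3=NOT G2=NOT 0=1 G4=NOT G0=NOT 0=1 -> 10011
Step 2: G0=1(const) G1=0(const) G2=G4=1 G3=NOT G2=NOT 0=1 G4=NOT G0=NOT 1=0 -> 10110
Step 3: G0=1(const) G1=0(const) G2=G4=0 G3=NOT G2=NOT 1=0 G4=NOT G0=NOT 1=0 -> 10000
Step 4: G0=1(const) G1=0(const) G2=G4=0 G3=NOT G2=NOT 0=1 G4=NOT G0=NOT 1=0 -> 10010
Step 5: G0=1(const) G1=0(const) G2=G4=0 G3=NOT G2=NOT 0=1 G4=NOT G0=NOT 1=0 -> 10010

10010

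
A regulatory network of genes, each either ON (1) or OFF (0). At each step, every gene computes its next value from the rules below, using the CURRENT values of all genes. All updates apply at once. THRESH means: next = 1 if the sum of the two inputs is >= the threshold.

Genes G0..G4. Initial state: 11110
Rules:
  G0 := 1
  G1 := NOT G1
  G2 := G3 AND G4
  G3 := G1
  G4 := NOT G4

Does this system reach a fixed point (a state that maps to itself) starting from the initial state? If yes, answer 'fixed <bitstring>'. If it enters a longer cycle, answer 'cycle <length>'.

Step 0: 11110
Step 1: G0=1(const) G1=NOT G1=NOT 1=0 G2=G3&G4=1&0=0 G3=G1=1 G4=NOT G4=NOT 0=1 -> 10011
Step 2: G0=1(const) G1=NOT G1=NOT 0=1 G2=G3&G4=1&1=1 G3=G1=0 G4=NOT G4=NOT 1=0 -> 11100
Step 3: G0=1(const) G1=NOT G1=NOT 1=0 G2=G3&G4=0&0=0 G3=G1=1 G4=NOT G4=NOT 0=1 -> 10011
Cycle of length 2 starting at step 1 -> no fixed point

Answer: cycle 2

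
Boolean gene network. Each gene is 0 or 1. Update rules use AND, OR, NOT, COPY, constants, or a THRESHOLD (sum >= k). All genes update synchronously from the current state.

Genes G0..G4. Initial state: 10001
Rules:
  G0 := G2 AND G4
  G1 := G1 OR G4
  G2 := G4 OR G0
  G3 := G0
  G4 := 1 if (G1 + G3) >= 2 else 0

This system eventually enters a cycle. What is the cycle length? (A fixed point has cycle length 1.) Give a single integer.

Step 0: 10001
Step 1: G0=G2&G4=0&1=0 G1=G1|G4=0|1=1 G2=G4|G0=1|1=1 G3=G0=1 G4=(0+0>=2)=0 -> 01110
Step 2: G0=G2&G4=1&0=0 G1=G1|G4=1|0=1 G2=G4|G0=0|0=0 G3=G0=0 G4=(1+1>=2)=1 -> 01001
Step 3: G0=G2&G4=0&1=0 G1=G1|G4=1|1=1 G2=G4|G0=1|0=1 G3=G0=0 G4=(1+0>=2)=0 -> 01100
Step 4: G0=G2&G4=1&0=0 G1=G1|G4=1|0=1 G2=G4|G0=0|0=0 G3=G0=0 G4=(1+0>=2)=0 -> 01000
Step 5: G0=G2&G4=0&0=0 G1=G1|G4=1|0=1 G2=G4|G0=0|0=0 G3=G0=0 G4=(1+0>=2)=0 -> 01000
State from step 5 equals state from step 4 -> cycle length 1

Answer: 1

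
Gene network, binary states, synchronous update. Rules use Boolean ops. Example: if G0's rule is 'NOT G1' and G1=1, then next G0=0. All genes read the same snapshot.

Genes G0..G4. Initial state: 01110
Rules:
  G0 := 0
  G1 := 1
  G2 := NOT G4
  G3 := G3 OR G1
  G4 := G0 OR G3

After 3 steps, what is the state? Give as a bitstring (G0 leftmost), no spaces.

Step 1: G0=0(const) G1=1(const) G2=NOT G4=NOT 0=1 G3=G3|G1=1|1=1 G4=G0|G3=0|1=1 -> 01111
Step 2: G0=0(const) G1=1(const) G2=NOT G4=NOT 1=0 G3=G3|G1=1|1=1 G4=G0|G3=0|1=1 -> 01011
Step 3: G0=0(const) G1=1(const) G2=NOT G4=NOT 1=0 G3=G3|G1=1|1=1 G4=G0|G3=0|1=1 -> 01011

01011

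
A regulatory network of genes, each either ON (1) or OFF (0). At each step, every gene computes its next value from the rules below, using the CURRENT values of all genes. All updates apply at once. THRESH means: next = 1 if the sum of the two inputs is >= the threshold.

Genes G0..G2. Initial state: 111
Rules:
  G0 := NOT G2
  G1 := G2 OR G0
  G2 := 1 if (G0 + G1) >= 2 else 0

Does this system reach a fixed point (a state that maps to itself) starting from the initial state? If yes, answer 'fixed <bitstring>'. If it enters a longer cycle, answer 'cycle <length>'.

Step 0: 111
Step 1: G0=NOT G2=NOT 1=0 G1=G2|G0=1|1=1 G2=(1+1>=2)=1 -> 011
Step 2: G0=NOT G2=NOT 1=0 G1=G2|G0=1|0=1 G2=(0+1>=2)=0 -> 010
Step 3: G0=NOT G2=NOT 0=1 G1=G2|G0=0|0=0 G2=(0+1>=2)=0 -> 100
Step 4: G0=NOT G2=NOT 0=1 G1=G2|G0=0|1=1 G2=(1+0>=2)=0 -> 110
Step 5: G0=NOT G2=NOT 0=1 G1=G2|G0=0|1=1 G2=(1+1>=2)=1 -> 111
Cycle of length 5 starting at step 0 -> no fixed point

Answer: cycle 5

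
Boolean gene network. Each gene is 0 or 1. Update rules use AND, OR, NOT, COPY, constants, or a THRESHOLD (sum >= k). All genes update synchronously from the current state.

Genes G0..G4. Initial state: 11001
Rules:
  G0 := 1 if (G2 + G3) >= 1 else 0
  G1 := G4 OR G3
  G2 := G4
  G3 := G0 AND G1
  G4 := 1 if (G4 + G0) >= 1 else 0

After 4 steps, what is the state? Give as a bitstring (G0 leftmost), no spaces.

Step 1: G0=(0+0>=1)=0 G1=G4|G3=1|0=1 G2=G4=1 G3=G0&G1=1&1=1 G4=(1+1>=1)=1 -> 01111
Step 2: G0=(1+1>=1)=1 G1=G4|G3=1|1=1 G2=G4=1 G3=G0&G1=0&1=0 G4=(1+0>=1)=1 -> 11101
Step 3: G0=(1+0>=1)=1 G1=G4|G3=1|0=1 G2=G4=1 G3=G0&G1=1&1=1 G4=(1+1>=1)=1 -> 11111
Step 4: G0=(1+1>=1)=1 G1=G4|G3=1|1=1 G2=G4=1 G3=G0&G1=1&1=1 G4=(1+1>=1)=1 -> 11111

11111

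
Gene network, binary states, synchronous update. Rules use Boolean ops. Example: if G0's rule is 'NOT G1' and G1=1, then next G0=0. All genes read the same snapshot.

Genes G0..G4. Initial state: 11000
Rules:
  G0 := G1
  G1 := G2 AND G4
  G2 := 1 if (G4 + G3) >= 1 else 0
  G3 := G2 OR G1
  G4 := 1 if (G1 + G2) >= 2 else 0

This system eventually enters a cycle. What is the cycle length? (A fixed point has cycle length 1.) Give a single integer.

Answer: 2

Derivation:
Step 0: 11000
Step 1: G0=G1=1 G1=G2&G4=0&0=0 G2=(0+0>=1)=0 G3=G2|G1=0|1=1 G4=(1+0>=2)=0 -> 10010
Step 2: G0=G1=0 G1=G2&G4=0&0=0 G2=(0+1>=1)=1 G3=G2|G1=0|0=0 G4=(0+0>=2)=0 -> 00100
Step 3: G0=G1=0 G1=G2&G4=1&0=0 G2=(0+0>=1)=0 G3=G2|G1=1|0=1 G4=(0+1>=2)=0 -> 00010
Step 4: G0=G1=0 G1=G2&G4=0&0=0 G2=(0+1>=1)=1 G3=G2|G1=0|0=0 G4=(0+0>=2)=0 -> 00100
State from step 4 equals state from step 2 -> cycle length 2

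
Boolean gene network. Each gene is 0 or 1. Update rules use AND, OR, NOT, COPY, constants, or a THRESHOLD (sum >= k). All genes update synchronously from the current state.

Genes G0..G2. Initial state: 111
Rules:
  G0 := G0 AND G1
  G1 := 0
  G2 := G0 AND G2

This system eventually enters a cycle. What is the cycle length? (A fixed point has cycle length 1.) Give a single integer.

Step 0: 111
Step 1: G0=G0&G1=1&1=1 G1=0(const) G2=G0&G2=1&1=1 -> 101
Step 2: G0=G0&G1=1&0=0 G1=0(const) G2=G0&G2=1&1=1 -> 001
Step 3: G0=G0&G1=0&0=0 G1=0(const) G2=G0&G2=0&1=0 -> 000
Step 4: G0=G0&G1=0&0=0 G1=0(const) G2=G0&G2=0&0=0 -> 000
State from step 4 equals state from step 3 -> cycle length 1

Answer: 1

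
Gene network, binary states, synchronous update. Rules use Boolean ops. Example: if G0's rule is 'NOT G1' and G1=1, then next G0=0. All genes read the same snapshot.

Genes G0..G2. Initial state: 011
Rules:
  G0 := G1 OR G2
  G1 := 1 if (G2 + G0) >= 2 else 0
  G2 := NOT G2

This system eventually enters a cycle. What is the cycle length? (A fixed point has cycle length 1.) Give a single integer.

Step 0: 011
Step 1: G0=G1|G2=1|1=1 G1=(1+0>=2)=0 G2=NOT G2=NOT 1=0 -> 100
Step 2: G0=G1|G2=0|0=0 G1=(0+1>=2)=0 G2=NOT G2=NOT 0=1 -> 001
Step 3: G0=G1|G2=0|1=1 G1=(1+0>=2)=0 G2=NOT G2=NOT 1=0 -> 100
State from step 3 equals state from step 1 -> cycle length 2

Answer: 2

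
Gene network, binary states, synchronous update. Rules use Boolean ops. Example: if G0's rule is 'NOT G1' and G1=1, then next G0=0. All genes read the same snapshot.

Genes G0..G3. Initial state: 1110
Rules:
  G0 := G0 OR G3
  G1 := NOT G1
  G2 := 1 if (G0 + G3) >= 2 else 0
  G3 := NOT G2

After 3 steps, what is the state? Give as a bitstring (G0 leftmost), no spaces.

Step 1: G0=G0|G3=1|0=1 G1=NOT G1=NOT 1=0 G2=(1+0>=2)=0 G3=NOT G2=NOT 1=0 -> 1000
Step 2: G0=G0|G3=1|0=1 G1=NOT G1=NOT 0=1 G2=(1+0>=2)=0 G3=NOT G2=NOT 0=1 -> 1101
Step 3: G0=G0|G3=1|1=1 G1=NOT G1=NOT 1=0 G2=(1+1>=2)=1 G3=NOT G2=NOT 0=1 -> 1011

1011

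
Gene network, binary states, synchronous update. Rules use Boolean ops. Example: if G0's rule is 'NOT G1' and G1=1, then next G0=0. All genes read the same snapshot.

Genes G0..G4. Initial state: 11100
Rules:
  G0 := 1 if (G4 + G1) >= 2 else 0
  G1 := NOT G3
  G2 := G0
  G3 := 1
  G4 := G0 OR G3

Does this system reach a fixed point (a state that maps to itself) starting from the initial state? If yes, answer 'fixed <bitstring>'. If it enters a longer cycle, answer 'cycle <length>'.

Step 0: 11100
Step 1: G0=(0+1>=2)=0 G1=NOT G3=NOT 0=1 G2=G0=1 G3=1(const) G4=G0|G3=1|0=1 -> 01111
Step 2: G0=(1+1>=2)=1 G1=NOT G3=NOT 1=0 G2=G0=0 G3=1(const) G4=G0|G3=0|1=1 -> 10011
Step 3: G0=(1+0>=2)=0 G1=NOT G3=NOT 1=0 G2=G0=1 G3=1(const) G4=G0|G3=1|1=1 -> 00111
Step 4: G0=(1+0>=2)=0 G1=NOT G3=NOT 1=0 G2=G0=0 G3=1(const) G4=G0|G3=0|1=1 -> 00011
Step 5: G0=(1+0>=2)=0 G1=NOT G3=NOT 1=0 G2=G0=0 G3=1(const) G4=G0|G3=0|1=1 -> 00011
Fixed point reached at step 4: 00011

Answer: fixed 00011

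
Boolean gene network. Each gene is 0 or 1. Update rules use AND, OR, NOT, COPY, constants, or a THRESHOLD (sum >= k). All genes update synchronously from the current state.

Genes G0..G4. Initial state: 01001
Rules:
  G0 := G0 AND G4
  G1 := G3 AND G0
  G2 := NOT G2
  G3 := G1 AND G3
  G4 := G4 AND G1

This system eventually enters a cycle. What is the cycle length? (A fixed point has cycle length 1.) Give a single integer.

Step 0: 01001
Step 1: G0=G0&G4=0&1=0 G1=G3&G0=0&0=0 G2=NOT G2=NOT 0=1 G3=G1&G3=1&0=0 G4=G4&G1=1&1=1 -> 00101
Step 2: G0=G0&G4=0&1=0 G1=G3&G0=0&0=0 G2=NOT G2=NOT 1=0 G3=G1&G3=0&0=0 G4=G4&G1=1&0=0 -> 00000
Step 3: G0=G0&G4=0&0=0 G1=G3&G0=0&0=0 G2=NOT G2=NOT 0=1 G3=G1&G3=0&0=0 G4=G4&G1=0&0=0 -> 00100
Step 4: G0=G0&G4=0&0=0 G1=G3&G0=0&0=0 G2=NOT G2=NOT 1=0 G3=G1&G3=0&0=0 G4=G4&G1=0&0=0 -> 00000
State from step 4 equals state from step 2 -> cycle length 2

Answer: 2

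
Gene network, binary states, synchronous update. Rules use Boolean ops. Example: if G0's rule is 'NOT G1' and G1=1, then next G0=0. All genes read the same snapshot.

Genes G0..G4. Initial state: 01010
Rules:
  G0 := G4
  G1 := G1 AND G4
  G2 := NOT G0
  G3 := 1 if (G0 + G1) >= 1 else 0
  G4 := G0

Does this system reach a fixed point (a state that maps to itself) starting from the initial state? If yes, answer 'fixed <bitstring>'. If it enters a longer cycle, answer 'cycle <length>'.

Step 0: 01010
Step 1: G0=G4=0 G1=G1&G4=1&0=0 G2=NOT G0=NOT 0=1 G3=(0+1>=1)=1 G4=G0=0 -> 00110
Step 2: G0=G4=0 G1=G1&G4=0&0=0 G2=NOT G0=NOT 0=1 G3=(0+0>=1)=0 G4=G0=0 -> 00100
Step 3: G0=G4=0 G1=G1&G4=0&0=0 G2=NOT G0=NOT 0=1 G3=(0+0>=1)=0 G4=G0=0 -> 00100
Fixed point reached at step 2: 00100

Answer: fixed 00100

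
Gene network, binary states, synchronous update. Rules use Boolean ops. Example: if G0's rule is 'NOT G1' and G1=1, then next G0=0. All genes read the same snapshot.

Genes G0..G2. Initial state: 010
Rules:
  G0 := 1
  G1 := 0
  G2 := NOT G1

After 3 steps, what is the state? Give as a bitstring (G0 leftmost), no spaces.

Step 1: G0=1(const) G1=0(const) G2=NOT G1=NOT 1=0 -> 100
Step 2: G0=1(const) G1=0(const) G2=NOT G1=NOT 0=1 -> 101
Step 3: G0=1(const) G1=0(const) G2=NOT G1=NOT 0=1 -> 101

101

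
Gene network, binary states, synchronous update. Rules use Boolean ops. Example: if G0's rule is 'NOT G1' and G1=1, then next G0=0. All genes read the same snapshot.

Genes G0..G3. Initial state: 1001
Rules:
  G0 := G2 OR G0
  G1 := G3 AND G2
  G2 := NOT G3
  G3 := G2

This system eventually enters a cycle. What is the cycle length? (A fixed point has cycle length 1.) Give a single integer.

Step 0: 1001
Step 1: G0=G2|G0=0|1=1 G1=G3&G2=1&0=0 G2=NOT G3=NOT 1=0 G3=G2=0 -> 1000
Step 2: G0=G2|G0=0|1=1 G1=G3&G2=0&0=0 G2=NOT G3=NOT 0=1 G3=G2=0 -> 1010
Step 3: G0=G2|G0=1|1=1 G1=G3&G2=0&1=0 G2=NOT G3=NOT 0=1 G3=G2=1 -> 1011
Step 4: G0=G2|G0=1|1=1 G1=G3&G2=1&1=1 G2=NOT G3=NOT 1=0 G3=G2=1 -> 1101
Step 5: G0=G2|G0=0|1=1 G1=G3&G2=1&0=0 G2=NOT G3=NOT 1=0 G3=G2=0 -> 1000
State from step 5 equals state from step 1 -> cycle length 4

Answer: 4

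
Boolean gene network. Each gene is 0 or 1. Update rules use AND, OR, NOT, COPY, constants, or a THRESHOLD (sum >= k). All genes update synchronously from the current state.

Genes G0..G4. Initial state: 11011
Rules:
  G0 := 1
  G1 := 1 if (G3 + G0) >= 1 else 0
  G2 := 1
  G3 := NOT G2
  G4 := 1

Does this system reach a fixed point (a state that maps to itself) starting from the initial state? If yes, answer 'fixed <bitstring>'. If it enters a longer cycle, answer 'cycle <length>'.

Step 0: 11011
Step 1: G0=1(const) G1=(1+1>=1)=1 G2=1(const) G3=NOT G2=NOT 0=1 G4=1(const) -> 11111
Step 2: G0=1(const) G1=(1+1>=1)=1 G2=1(const) G3=NOT G2=NOT 1=0 G4=1(const) -> 11101
Step 3: G0=1(const) G1=(0+1>=1)=1 G2=1(const) G3=NOT G2=NOT 1=0 G4=1(const) -> 11101
Fixed point reached at step 2: 11101

Answer: fixed 11101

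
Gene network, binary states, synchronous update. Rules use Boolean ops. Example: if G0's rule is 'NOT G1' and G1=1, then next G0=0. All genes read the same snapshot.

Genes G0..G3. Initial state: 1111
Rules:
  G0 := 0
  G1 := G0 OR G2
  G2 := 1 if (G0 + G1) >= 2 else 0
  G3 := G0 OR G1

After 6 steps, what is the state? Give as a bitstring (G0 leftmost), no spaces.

Step 1: G0=0(const) G1=G0|G2=1|1=1 G2=(1+1>=2)=1 G3=G0|G1=1|1=1 -> 0111
Step 2: G0=0(const) G1=G0|G2=0|1=1 G2=(0+1>=2)=0 G3=G0|G1=0|1=1 -> 0101
Step 3: G0=0(const) G1=G0|G2=0|0=0 G2=(0+1>=2)=0 G3=G0|G1=0|1=1 -> 0001
Step 4: G0=0(const) G1=G0|G2=0|0=0 G2=(0+0>=2)=0 G3=G0|G1=0|0=0 -> 0000
Step 5: G0=0(const) G1=G0|G2=0|0=0 G2=(0+0>=2)=0 G3=G0|G1=0|0=0 -> 0000
Step 6: G0=0(const) G1=G0|G2=0|0=0 G2=(0+0>=2)=0 G3=G0|G1=0|0=0 -> 0000

0000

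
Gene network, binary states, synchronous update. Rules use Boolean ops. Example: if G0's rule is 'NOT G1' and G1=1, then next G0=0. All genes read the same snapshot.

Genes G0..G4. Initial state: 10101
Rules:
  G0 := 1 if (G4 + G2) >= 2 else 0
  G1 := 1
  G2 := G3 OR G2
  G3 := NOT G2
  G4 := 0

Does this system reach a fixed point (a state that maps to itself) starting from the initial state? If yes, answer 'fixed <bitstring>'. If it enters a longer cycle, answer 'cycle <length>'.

Step 0: 10101
Step 1: G0=(1+1>=2)=1 G1=1(const) G2=G3|G2=0|1=1 G3=NOT G2=NOT 1=0 G4=0(const) -> 11100
Step 2: G0=(0+1>=2)=0 G1=1(const) G2=G3|G2=0|1=1 G3=NOT G2=NOT 1=0 G4=0(const) -> 01100
Step 3: G0=(0+1>=2)=0 G1=1(const) G2=G3|G2=0|1=1 G3=NOT G2=NOT 1=0 G4=0(const) -> 01100
Fixed point reached at step 2: 01100

Answer: fixed 01100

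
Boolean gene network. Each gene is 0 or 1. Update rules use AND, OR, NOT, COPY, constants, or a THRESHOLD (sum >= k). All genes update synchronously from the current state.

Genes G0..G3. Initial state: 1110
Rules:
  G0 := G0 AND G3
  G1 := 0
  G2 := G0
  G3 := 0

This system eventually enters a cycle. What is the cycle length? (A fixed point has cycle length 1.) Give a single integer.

Step 0: 1110
Step 1: G0=G0&G3=1&0=0 G1=0(const) G2=G0=1 G3=0(const) -> 0010
Step 2: G0=G0&G3=0&0=0 G1=0(const) G2=G0=0 G3=0(const) -> 0000
Step 3: G0=G0&G3=0&0=0 G1=0(const) G2=G0=0 G3=0(const) -> 0000
State from step 3 equals state from step 2 -> cycle length 1

Answer: 1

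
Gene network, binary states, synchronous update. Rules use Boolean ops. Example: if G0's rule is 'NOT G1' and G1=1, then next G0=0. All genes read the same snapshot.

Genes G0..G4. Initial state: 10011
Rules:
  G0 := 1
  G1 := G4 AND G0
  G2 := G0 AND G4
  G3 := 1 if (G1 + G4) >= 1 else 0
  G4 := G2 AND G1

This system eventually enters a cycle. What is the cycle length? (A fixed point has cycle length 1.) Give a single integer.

Answer: 2

Derivation:
Step 0: 10011
Step 1: G0=1(const) G1=G4&G0=1&1=1 G2=G0&G4=1&1=1 G3=(0+1>=1)=1 G4=G2&G1=0&0=0 -> 11110
Step 2: G0=1(const) G1=G4&G0=0&1=0 G2=G0&G4=1&0=0 G3=(1+0>=1)=1 G4=G2&G1=1&1=1 -> 10011
State from step 2 equals state from step 0 -> cycle length 2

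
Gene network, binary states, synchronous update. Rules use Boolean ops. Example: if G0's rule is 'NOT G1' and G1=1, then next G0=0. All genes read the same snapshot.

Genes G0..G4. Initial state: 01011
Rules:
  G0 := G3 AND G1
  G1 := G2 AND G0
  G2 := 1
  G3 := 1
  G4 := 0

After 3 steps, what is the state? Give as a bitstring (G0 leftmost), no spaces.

Step 1: G0=G3&G1=1&1=1 G1=G2&G0=0&0=0 G2=1(const) G3=1(const) G4=0(const) -> 10110
Step 2: G0=G3&G1=1&0=0 G1=G2&G0=1&1=1 G2=1(const) G3=1(const) G4=0(const) -> 01110
Step 3: G0=G3&G1=1&1=1 G1=G2&G0=1&0=0 G2=1(const) G3=1(const) G4=0(const) -> 10110

10110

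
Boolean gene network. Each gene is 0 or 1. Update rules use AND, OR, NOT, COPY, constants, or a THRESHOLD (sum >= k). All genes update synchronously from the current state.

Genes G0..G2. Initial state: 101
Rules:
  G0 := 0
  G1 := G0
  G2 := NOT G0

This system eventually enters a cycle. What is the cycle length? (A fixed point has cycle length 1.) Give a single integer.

Step 0: 101
Step 1: G0=0(const) G1=G0=1 G2=NOT G0=NOT 1=0 -> 010
Step 2: G0=0(const) G1=G0=0 G2=NOT G0=NOT 0=1 -> 001
Step 3: G0=0(const) G1=G0=0 G2=NOT G0=NOT 0=1 -> 001
State from step 3 equals state from step 2 -> cycle length 1

Answer: 1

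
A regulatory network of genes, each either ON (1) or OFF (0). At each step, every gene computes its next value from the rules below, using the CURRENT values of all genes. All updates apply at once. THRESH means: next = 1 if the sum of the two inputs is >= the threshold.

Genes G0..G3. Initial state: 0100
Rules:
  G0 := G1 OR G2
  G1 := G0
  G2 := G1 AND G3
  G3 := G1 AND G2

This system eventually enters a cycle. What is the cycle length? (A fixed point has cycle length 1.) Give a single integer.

Step 0: 0100
Step 1: G0=G1|G2=1|0=1 G1=G0=0 G2=G1&G3=1&0=0 G3=G1&G2=1&0=0 -> 1000
Step 2: G0=G1|G2=0|0=0 G1=G0=1 G2=G1&G3=0&0=0 G3=G1&G2=0&0=0 -> 0100
State from step 2 equals state from step 0 -> cycle length 2

Answer: 2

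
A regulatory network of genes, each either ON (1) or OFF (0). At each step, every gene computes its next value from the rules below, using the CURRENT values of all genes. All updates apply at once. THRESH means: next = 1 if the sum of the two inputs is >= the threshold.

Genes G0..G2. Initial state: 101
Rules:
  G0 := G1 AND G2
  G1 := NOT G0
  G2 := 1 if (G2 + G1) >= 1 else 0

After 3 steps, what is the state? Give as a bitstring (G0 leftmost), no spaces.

Step 1: G0=G1&G2=0&1=0 G1=NOT G0=NOT 1=0 G2=(1+0>=1)=1 -> 001
Step 2: G0=G1&G2=0&1=0 G1=NOT G0=NOT 0=1 G2=(1+0>=1)=1 -> 011
Step 3: G0=G1&G2=1&1=1 G1=NOT G0=NOT 0=1 G2=(1+1>=1)=1 -> 111

111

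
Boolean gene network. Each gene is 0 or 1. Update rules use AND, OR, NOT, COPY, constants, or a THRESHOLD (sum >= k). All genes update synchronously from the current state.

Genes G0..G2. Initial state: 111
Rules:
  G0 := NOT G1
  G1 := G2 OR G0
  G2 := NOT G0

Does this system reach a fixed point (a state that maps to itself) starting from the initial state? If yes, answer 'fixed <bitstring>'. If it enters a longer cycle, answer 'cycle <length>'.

Answer: cycle 3

Derivation:
Step 0: 111
Step 1: G0=NOT G1=NOT 1=0 G1=G2|G0=1|1=1 G2=NOT G0=NOT 1=0 -> 010
Step 2: G0=NOT G1=NOT 1=0 G1=G2|G0=0|0=0 G2=NOT G0=NOT 0=1 -> 001
Step 3: G0=NOT G1=NOT 0=1 G1=G2|G0=1|0=1 G2=NOT G0=NOT 0=1 -> 111
Cycle of length 3 starting at step 0 -> no fixed point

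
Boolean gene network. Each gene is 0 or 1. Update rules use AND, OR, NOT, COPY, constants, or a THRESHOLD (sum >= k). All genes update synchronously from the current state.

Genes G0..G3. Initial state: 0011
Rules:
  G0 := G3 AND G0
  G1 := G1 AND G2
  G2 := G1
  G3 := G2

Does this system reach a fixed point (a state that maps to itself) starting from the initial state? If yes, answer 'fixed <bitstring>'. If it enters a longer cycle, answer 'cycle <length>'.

Step 0: 0011
Step 1: G0=G3&G0=1&0=0 G1=G1&G2=0&1=0 G2=G1=0 G3=G2=1 -> 0001
Step 2: G0=G3&G0=1&0=0 G1=G1&G2=0&0=0 G2=G1=0 G3=G2=0 -> 0000
Step 3: G0=G3&G0=0&0=0 G1=G1&G2=0&0=0 G2=G1=0 G3=G2=0 -> 0000
Fixed point reached at step 2: 0000

Answer: fixed 0000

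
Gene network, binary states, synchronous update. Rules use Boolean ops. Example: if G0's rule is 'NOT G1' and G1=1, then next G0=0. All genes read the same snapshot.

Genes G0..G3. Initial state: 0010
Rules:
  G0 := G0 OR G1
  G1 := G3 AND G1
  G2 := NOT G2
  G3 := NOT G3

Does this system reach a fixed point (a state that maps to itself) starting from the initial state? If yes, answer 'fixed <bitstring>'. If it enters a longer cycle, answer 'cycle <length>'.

Answer: cycle 2

Derivation:
Step 0: 0010
Step 1: G0=G0|G1=0|0=0 G1=G3&G1=0&0=0 G2=NOT G2=NOT 1=0 G3=NOT G3=NOT 0=1 -> 0001
Step 2: G0=G0|G1=0|0=0 G1=G3&G1=1&0=0 G2=NOT G2=NOT 0=1 G3=NOT G3=NOT 1=0 -> 0010
Cycle of length 2 starting at step 0 -> no fixed point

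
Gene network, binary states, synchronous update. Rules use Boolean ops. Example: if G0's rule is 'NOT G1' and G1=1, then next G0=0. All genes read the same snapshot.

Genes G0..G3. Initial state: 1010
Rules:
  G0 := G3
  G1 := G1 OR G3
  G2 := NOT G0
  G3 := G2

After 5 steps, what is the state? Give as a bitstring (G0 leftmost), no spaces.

Step 1: G0=G3=0 G1=G1|G3=0|0=0 G2=NOT G0=NOT 1=0 G3=G2=1 -> 0001
Step 2: G0=G3=1 G1=G1|G3=0|1=1 G2=NOT G0=NOT 0=1 G3=G2=0 -> 1110
Step 3: G0=G3=0 G1=G1|G3=1|0=1 G2=NOT G0=NOT 1=0 G3=G2=1 -> 0101
Step 4: G0=G3=1 G1=G1|G3=1|1=1 G2=NOT G0=NOT 0=1 G3=G2=0 -> 1110
Step 5: G0=G3=0 G1=G1|G3=1|0=1 G2=NOT G0=NOT 1=0 G3=G2=1 -> 0101

0101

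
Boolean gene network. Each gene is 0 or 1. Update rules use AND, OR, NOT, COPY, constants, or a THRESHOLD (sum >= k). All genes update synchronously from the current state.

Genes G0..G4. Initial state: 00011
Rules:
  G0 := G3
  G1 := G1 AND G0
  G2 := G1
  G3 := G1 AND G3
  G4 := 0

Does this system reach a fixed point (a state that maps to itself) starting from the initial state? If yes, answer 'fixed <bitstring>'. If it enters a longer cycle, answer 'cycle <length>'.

Answer: fixed 00000

Derivation:
Step 0: 00011
Step 1: G0=G3=1 G1=G1&G0=0&0=0 G2=G1=0 G3=G1&G3=0&1=0 G4=0(const) -> 10000
Step 2: G0=G3=0 G1=G1&G0=0&1=0 G2=G1=0 G3=G1&G3=0&0=0 G4=0(const) -> 00000
Step 3: G0=G3=0 G1=G1&G0=0&0=0 G2=G1=0 G3=G1&G3=0&0=0 G4=0(const) -> 00000
Fixed point reached at step 2: 00000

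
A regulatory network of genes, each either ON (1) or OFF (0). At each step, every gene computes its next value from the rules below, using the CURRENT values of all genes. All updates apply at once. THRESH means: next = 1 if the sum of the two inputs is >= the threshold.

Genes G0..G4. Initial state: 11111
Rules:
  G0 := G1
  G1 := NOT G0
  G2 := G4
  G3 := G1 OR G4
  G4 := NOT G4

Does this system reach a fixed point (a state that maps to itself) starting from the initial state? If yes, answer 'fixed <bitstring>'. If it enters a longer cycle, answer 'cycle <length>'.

Answer: cycle 4

Derivation:
Step 0: 11111
Step 1: G0=G1=1 G1=NOT G0=NOT 1=0 G2=G4=1 G3=G1|G4=1|1=1 G4=NOT G4=NOT 1=0 -> 10110
Step 2: G0=G1=0 G1=NOT G0=NOT 1=0 G2=G4=0 G3=G1|G4=0|0=0 G4=NOT G4=NOT 0=1 -> 00001
Step 3: G0=G1=0 G1=NOT G0=NOT 0=1 G2=G4=1 G3=G1|G4=0|1=1 G4=NOT G4=NOT 1=0 -> 01110
Step 4: G0=G1=1 G1=NOT G0=NOT 0=1 G2=G4=0 G3=G1|G4=1|0=1 G4=NOT G4=NOT 0=1 -> 11011
Step 5: G0=G1=1 G1=NOT G0=NOT 1=0 G2=G4=1 G3=G1|G4=1|1=1 G4=NOT G4=NOT 1=0 -> 10110
Cycle of length 4 starting at step 1 -> no fixed point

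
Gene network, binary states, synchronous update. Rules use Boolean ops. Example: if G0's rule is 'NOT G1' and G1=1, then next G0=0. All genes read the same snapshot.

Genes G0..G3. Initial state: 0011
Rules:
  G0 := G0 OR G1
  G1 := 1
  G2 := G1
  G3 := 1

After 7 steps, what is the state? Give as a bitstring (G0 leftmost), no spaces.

Step 1: G0=G0|G1=0|0=0 G1=1(const) G2=G1=0 G3=1(const) -> 0101
Step 2: G0=G0|G1=0|1=1 G1=1(const) G2=G1=1 G3=1(const) -> 1111
Step 3: G0=G0|G1=1|1=1 G1=1(const) G2=G1=1 G3=1(const) -> 1111
Step 4: G0=G0|G1=1|1=1 G1=1(const) G2=G1=1 G3=1(const) -> 1111
Step 5: G0=G0|G1=1|1=1 G1=1(const) G2=G1=1 G3=1(const) -> 1111
Step 6: G0=G0|G1=1|1=1 G1=1(const) G2=G1=1 G3=1(const) -> 1111
Step 7: G0=G0|G1=1|1=1 G1=1(const) G2=G1=1 G3=1(const) -> 1111

1111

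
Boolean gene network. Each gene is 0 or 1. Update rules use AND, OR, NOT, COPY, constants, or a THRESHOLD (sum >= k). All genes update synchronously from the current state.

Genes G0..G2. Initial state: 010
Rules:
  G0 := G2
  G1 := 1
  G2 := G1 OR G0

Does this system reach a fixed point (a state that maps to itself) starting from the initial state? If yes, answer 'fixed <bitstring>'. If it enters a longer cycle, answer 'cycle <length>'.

Step 0: 010
Step 1: G0=G2=0 G1=1(const) G2=G1|G0=1|0=1 -> 011
Step 2: G0=G2=1 G1=1(const) G2=G1|G0=1|0=1 -> 111
Step 3: G0=G2=1 G1=1(const) G2=G1|G0=1|1=1 -> 111
Fixed point reached at step 2: 111

Answer: fixed 111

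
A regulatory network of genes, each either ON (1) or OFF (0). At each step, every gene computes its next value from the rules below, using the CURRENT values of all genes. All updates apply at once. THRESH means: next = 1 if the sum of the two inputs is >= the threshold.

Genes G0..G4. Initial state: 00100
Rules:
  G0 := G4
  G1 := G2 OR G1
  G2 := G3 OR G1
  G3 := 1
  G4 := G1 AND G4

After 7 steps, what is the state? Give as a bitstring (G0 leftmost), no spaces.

Step 1: G0=G4=0 G1=G2|G1=1|0=1 G2=G3|G1=0|0=0 G3=1(const) G4=G1&G4=0&0=0 -> 01010
Step 2: G0=G4=0 G1=G2|G1=0|1=1 G2=G3|G1=1|1=1 G3=1(const) G4=G1&G4=1&0=0 -> 01110
Step 3: G0=G4=0 G1=G2|G1=1|1=1 G2=G3|G1=1|1=1 G3=1(const) G4=G1&G4=1&0=0 -> 01110
Step 4: G0=G4=0 G1=G2|G1=1|1=1 G2=G3|G1=1|1=1 G3=1(const) G4=G1&G4=1&0=0 -> 01110
Step 5: G0=G4=0 G1=G2|G1=1|1=1 G2=G3|G1=1|1=1 G3=1(const) G4=G1&G4=1&0=0 -> 01110
Step 6: G0=G4=0 G1=G2|G1=1|1=1 G2=G3|G1=1|1=1 G3=1(const) G4=G1&G4=1&0=0 -> 01110
Step 7: G0=G4=0 G1=G2|G1=1|1=1 G2=G3|G1=1|1=1 G3=1(const) G4=G1&G4=1&0=0 -> 01110

01110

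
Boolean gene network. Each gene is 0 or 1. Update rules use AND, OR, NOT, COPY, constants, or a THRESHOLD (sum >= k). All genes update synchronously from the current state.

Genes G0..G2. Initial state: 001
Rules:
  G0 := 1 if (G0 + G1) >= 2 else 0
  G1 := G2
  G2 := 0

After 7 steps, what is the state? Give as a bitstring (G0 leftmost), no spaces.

Step 1: G0=(0+0>=2)=0 G1=G2=1 G2=0(const) -> 010
Step 2: G0=(0+1>=2)=0 G1=G2=0 G2=0(const) -> 000
Step 3: G0=(0+0>=2)=0 G1=G2=0 G2=0(const) -> 000
Step 4: G0=(0+0>=2)=0 G1=G2=0 G2=0(const) -> 000
Step 5: G0=(0+0>=2)=0 G1=G2=0 G2=0(const) -> 000
Step 6: G0=(0+0>=2)=0 G1=G2=0 G2=0(const) -> 000
Step 7: G0=(0+0>=2)=0 G1=G2=0 G2=0(const) -> 000

000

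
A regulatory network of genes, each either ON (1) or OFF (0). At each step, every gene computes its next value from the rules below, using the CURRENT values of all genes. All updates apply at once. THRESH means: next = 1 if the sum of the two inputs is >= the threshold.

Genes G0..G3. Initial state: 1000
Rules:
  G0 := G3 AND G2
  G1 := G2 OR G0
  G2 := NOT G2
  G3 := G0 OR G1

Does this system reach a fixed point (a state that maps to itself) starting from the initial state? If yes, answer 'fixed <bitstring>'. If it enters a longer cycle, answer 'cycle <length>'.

Step 0: 1000
Step 1: G0=G3&G2=0&0=0 G1=G2|G0=0|1=1 G2=NOT G2=NOT 0=1 G3=G0|G1=1|0=1 -> 0111
Step 2: G0=G3&G2=1&1=1 G1=G2|G0=1|0=1 G2=NOT G2=NOT 1=0 G3=G0|G1=0|1=1 -> 1101
Step 3: G0=G3&G2=1&0=0 G1=G2|G0=0|1=1 G2=NOT G2=NOT 0=1 G3=G0|G1=1|1=1 -> 0111
Cycle of length 2 starting at step 1 -> no fixed point

Answer: cycle 2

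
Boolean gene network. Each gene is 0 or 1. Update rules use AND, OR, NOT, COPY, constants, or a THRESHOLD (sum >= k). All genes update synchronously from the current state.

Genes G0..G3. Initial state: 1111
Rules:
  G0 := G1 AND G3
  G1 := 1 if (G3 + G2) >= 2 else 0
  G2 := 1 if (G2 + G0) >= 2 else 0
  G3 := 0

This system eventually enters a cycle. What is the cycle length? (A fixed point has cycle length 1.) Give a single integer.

Answer: 1

Derivation:
Step 0: 1111
Step 1: G0=G1&G3=1&1=1 G1=(1+1>=2)=1 G2=(1+1>=2)=1 G3=0(const) -> 1110
Step 2: G0=G1&G3=1&0=0 G1=(0+1>=2)=0 G2=(1+1>=2)=1 G3=0(const) -> 0010
Step 3: G0=G1&G3=0&0=0 G1=(0+1>=2)=0 G2=(1+0>=2)=0 G3=0(const) -> 0000
Step 4: G0=G1&G3=0&0=0 G1=(0+0>=2)=0 G2=(0+0>=2)=0 G3=0(const) -> 0000
State from step 4 equals state from step 3 -> cycle length 1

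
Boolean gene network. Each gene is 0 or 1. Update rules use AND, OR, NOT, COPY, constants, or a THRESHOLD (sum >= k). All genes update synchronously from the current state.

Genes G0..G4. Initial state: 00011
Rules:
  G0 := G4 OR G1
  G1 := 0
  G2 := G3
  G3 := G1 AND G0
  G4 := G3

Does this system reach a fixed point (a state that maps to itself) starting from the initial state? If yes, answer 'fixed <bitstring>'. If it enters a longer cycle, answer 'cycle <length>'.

Answer: fixed 00000

Derivation:
Step 0: 00011
Step 1: G0=G4|G1=1|0=1 G1=0(const) G2=G3=1 G3=G1&G0=0&0=0 G4=G3=1 -> 10101
Step 2: G0=G4|G1=1|0=1 G1=0(const) G2=G3=0 G3=G1&G0=0&1=0 G4=G3=0 -> 10000
Step 3: G0=G4|G1=0|0=0 G1=0(const) G2=G3=0 G3=G1&G0=0&1=0 G4=G3=0 -> 00000
Step 4: G0=G4|G1=0|0=0 G1=0(const) G2=G3=0 G3=G1&G0=0&0=0 G4=G3=0 -> 00000
Fixed point reached at step 3: 00000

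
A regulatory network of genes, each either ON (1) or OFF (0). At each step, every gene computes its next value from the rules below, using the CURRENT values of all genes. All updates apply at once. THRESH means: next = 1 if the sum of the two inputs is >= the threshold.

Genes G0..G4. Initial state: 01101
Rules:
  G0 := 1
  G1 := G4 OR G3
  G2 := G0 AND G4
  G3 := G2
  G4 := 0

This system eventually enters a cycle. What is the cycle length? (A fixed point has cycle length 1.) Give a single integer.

Step 0: 01101
Step 1: G0=1(const) G1=G4|G3=1|0=1 G2=G0&G4=0&1=0 G3=G2=1 G4=0(const) -> 11010
Step 2: G0=1(const) G1=G4|G3=0|1=1 G2=G0&G4=1&0=0 G3=G2=0 G4=0(const) -> 11000
Step 3: G0=1(const) G1=G4|G3=0|0=0 G2=G0&G4=1&0=0 G3=G2=0 G4=0(const) -> 10000
Step 4: G0=1(const) G1=G4|G3=0|0=0 G2=G0&G4=1&0=0 G3=G2=0 G4=0(const) -> 10000
State from step 4 equals state from step 3 -> cycle length 1

Answer: 1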